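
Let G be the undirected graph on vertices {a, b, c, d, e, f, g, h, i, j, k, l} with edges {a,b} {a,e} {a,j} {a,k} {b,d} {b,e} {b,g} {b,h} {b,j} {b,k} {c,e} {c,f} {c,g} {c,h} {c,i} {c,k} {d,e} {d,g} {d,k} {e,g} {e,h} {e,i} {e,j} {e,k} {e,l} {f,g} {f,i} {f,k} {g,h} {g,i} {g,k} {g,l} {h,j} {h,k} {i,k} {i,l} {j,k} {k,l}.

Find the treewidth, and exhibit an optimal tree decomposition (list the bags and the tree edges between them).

Treewidth 4.
One such decomposition:
Bags: B1 = {b, e, g, h, k}  B2 = {c, e, g, h, k}  B3 = {c, e, g, i, k}  B4 = {e, g, i, k, l}  B5 = {b, d, e, g, k}  B6 = {b, e, h, j, k}  B7 = {c, f, g, i, k}  B8 = {a, b, e, j, k}
Tree: B1–B2, B2–B3, B3–B4, B1–B5, B1–B6, B3–B7, B6–B8

Each bag holds 5 vertices, so the decomposition has width 4, which upper-bounds the treewidth. For the lower bound, the 5 vertices {b, d, e, g, k} are pairwise adjacent, and any tree decomposition puts a clique entirely inside one bag — forcing width ≥ 4. The upper and lower bounds meet at 4, so that is the treewidth.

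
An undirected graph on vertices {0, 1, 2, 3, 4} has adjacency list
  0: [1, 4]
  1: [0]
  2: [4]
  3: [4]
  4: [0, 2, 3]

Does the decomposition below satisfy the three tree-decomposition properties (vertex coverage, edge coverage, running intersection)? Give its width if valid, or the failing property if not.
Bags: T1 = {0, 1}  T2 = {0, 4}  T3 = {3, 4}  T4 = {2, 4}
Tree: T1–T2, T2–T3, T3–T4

Every vertex of G appears in some bag (union = {0, 1, 2, 3, 4}); every edge is covered by a bag; and for each vertex v the set of bags containing v is connected in the bag tree. The decomposition is therefore valid. The largest bag has 2 vertices, so the width is 1.

Yes; width 1.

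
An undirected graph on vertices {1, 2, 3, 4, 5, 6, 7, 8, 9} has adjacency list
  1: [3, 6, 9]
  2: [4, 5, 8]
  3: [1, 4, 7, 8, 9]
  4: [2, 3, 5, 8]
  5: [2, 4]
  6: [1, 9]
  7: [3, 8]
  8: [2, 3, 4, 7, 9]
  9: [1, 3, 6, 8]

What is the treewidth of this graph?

2

A width-2 tree decomposition is:
Bags: B1 = {3, 4, 8}  B2 = {2, 4, 8}  B3 = {3, 8, 9}  B4 = {1, 3, 9}  B5 = {3, 7, 8}  B6 = {1, 6, 9}  B7 = {2, 4, 5}
Tree: B1–B2, B1–B3, B3–B4, B1–B5, B4–B6, B2–B7
Each bag holds 3 vertices, so the decomposition has width 2, which upper-bounds the treewidth. Conversely, {2, 4, 8} is a clique of size 3, and the vertices of any clique must share a bag in every tree decomposition; so some bag has ≥ 3 vertices and tw(G) ≥ 2. The upper and lower bounds meet at 2, so that is the treewidth.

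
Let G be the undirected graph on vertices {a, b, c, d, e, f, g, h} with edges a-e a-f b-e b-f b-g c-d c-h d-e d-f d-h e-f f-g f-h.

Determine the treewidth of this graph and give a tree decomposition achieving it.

Every bag has size at most 3, so the width is 3 − 1 = 2 and tw(G) ≤ 2. On the other hand G contains the 3-clique {c, d, h}. A clique must lie in a single bag of any decomposition, so no decomposition can have width below 2. The upper and lower bounds meet at 2, so that is the treewidth.

Treewidth 2.
Bags: B1 = {d, e, f}  B2 = {b, e, f}  B3 = {d, f, h}  B4 = {c, d, h}  B5 = {b, f, g}  B6 = {a, e, f}
Tree: B1–B2, B1–B3, B3–B4, B2–B5, B2–B6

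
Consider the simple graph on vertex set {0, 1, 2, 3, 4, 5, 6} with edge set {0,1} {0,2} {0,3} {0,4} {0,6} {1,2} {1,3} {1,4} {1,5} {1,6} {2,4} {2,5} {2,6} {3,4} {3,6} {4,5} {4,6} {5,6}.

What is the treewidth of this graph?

A width-4 tree decomposition is:
Bags: B1 = {0, 1, 2, 4, 6}  B2 = {1, 2, 4, 5, 6}  B3 = {0, 1, 3, 4, 6}
Tree: B1–B2, B1–B3
Every bag has size at most 5, so the width is 5 − 1 = 4 and tw(G) ≤ 4. Conversely, {0, 1, 2, 4, 6} is a clique of size 5, and the vertices of any clique must share a bag in every tree decomposition; so some bag has ≥ 5 vertices and tw(G) ≥ 4. Hence tw(G) = 4 exactly.

4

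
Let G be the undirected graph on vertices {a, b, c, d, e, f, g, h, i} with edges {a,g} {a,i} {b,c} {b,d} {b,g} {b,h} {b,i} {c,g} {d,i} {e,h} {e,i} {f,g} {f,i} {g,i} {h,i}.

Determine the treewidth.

A width-2 tree decomposition is:
Bags: B1 = {b, h, i}  B2 = {b, d, i}  B3 = {b, g, i}  B4 = {b, c, g}  B5 = {a, g, i}  B6 = {f, g, i}  B7 = {e, h, i}
Tree: B1–B2, B2–B3, B3–B4, B3–B5, B5–B6, B1–B7
The largest bag has 3 vertices, giving width 2; this decomposition certifies tw(G) ≤ 2. Conversely, {b, c, g} is a clique of size 3, and the vertices of any clique must share a bag in every tree decomposition; so some bag has ≥ 3 vertices and tw(G) ≥ 2. Combining the bounds, tw(G) = 2.

2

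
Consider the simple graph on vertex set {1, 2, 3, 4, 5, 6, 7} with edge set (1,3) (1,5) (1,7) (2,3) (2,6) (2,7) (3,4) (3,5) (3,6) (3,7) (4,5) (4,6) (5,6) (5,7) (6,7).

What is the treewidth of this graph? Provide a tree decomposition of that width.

The largest bag has 4 vertices, giving width 3; this decomposition certifies tw(G) ≤ 3. On the other hand G contains the 4-clique {2, 3, 6, 7}. A clique must lie in a single bag of any decomposition, so no decomposition can have width below 3. Therefore the treewidth is 3.

Treewidth 3.
One such decomposition:
Bags: B1 = {1, 3, 5, 7}  B2 = {3, 5, 6, 7}  B3 = {3, 4, 5, 6}  B4 = {2, 3, 6, 7}
Tree: B1–B2, B2–B3, B2–B4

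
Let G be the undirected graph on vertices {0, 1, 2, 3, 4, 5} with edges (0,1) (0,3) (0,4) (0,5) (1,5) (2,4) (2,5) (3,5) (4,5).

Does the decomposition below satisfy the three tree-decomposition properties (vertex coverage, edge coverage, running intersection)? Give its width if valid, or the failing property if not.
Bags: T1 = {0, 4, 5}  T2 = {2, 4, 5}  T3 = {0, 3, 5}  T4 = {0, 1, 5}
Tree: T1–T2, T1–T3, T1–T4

Yes; width 2.

Every vertex of G appears in some bag (union = {0, 1, 2, 3, 4, 5}); every edge is covered by a bag; and for each vertex v the set of bags containing v is connected in the bag tree. The decomposition is therefore valid. The largest bag has 3 vertices, so the width is 2.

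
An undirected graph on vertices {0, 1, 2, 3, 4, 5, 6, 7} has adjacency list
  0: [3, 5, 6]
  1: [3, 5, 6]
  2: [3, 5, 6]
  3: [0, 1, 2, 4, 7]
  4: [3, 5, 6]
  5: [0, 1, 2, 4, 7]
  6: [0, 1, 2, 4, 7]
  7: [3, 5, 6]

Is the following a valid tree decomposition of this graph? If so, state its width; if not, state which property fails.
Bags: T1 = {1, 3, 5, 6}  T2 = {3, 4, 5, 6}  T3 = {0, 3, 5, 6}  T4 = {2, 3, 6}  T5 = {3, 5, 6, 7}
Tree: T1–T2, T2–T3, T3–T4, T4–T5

A tree decomposition must satisfy three properties: every vertex lies in some bag; for every edge, both endpoints lie together in some bag; and for every vertex, the bags containing it form a connected subtree. Here edge (5,2) lies in no bag, so the decomposition is invalid.

No — edge (5,2) lies in no bag.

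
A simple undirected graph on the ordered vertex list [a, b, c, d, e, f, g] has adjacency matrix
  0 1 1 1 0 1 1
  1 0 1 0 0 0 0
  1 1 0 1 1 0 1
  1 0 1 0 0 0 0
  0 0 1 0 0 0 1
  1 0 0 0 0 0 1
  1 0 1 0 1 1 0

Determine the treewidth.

A width-2 tree decomposition is:
Bags: B1 = {a, b, c}  B2 = {a, c, d}  B3 = {a, c, g}  B4 = {a, f, g}  B5 = {c, e, g}
Tree: B1–B2, B2–B3, B3–B4, B3–B5
The largest bag has 3 vertices, giving width 2; this decomposition certifies tw(G) ≤ 2. On the other hand G contains the 3-clique {c, e, g}. A clique must lie in a single bag of any decomposition, so no decomposition can have width below 2. Combining the bounds, tw(G) = 2.

2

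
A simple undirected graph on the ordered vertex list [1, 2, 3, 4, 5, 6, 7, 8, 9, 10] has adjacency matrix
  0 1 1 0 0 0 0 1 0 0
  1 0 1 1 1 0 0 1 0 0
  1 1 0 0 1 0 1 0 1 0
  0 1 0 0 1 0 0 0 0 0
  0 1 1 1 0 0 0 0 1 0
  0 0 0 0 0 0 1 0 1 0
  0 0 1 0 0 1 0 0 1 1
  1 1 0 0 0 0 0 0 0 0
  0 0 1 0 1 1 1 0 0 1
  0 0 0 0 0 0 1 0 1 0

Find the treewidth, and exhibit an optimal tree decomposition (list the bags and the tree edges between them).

Treewidth 2.
One such decomposition:
Bags: B1 = {3, 7, 9}  B2 = {3, 5, 9}  B3 = {2, 3, 5}  B4 = {1, 2, 3}  B5 = {7, 9, 10}  B6 = {1, 2, 8}  B7 = {2, 4, 5}  B8 = {6, 7, 9}
Tree: B1–B2, B2–B3, B3–B4, B1–B5, B4–B6, B3–B7, B5–B8

Every bag has size at most 3, so the width is 3 − 1 = 2 and tw(G) ≤ 2. On the other hand G contains the 3-clique {1, 2, 8}. A clique must lie in a single bag of any decomposition, so no decomposition can have width below 2. Combining the bounds, tw(G) = 2.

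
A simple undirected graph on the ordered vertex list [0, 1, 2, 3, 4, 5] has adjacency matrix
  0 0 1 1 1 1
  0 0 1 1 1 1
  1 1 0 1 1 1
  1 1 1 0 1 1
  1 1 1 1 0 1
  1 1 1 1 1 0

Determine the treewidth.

A width-4 tree decomposition is:
Bags: B1 = {1, 2, 3, 4, 5}  B2 = {0, 2, 3, 4, 5}
Tree: B1–B2
Every bag has size at most 5, so the width is 5 − 1 = 4 and tw(G) ≤ 4. On the other hand G contains the 5-clique {0, 2, 3, 4, 5}. A clique must lie in a single bag of any decomposition, so no decomposition can have width below 4. Therefore the treewidth is 4.

4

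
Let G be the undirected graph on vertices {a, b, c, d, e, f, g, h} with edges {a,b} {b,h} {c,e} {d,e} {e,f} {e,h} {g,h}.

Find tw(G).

A width-1 tree decomposition is:
Bags: B1 = {e, h}  B2 = {d, e}  B3 = {b, h}  B4 = {g, h}  B5 = {a, b}  B6 = {c, e}  B7 = {e, f}
Tree: B1–B2, B1–B3, B1–B4, B3–B5, B1–B6, B1–B7
The largest bag has 2 vertices, giving width 1; this decomposition certifies tw(G) ≤ 1. Since G has at least one edge (e.g. e–h), it is not an edgeless graph, so tw(G) ≥ 1. Hence tw(G) = 1 exactly.

1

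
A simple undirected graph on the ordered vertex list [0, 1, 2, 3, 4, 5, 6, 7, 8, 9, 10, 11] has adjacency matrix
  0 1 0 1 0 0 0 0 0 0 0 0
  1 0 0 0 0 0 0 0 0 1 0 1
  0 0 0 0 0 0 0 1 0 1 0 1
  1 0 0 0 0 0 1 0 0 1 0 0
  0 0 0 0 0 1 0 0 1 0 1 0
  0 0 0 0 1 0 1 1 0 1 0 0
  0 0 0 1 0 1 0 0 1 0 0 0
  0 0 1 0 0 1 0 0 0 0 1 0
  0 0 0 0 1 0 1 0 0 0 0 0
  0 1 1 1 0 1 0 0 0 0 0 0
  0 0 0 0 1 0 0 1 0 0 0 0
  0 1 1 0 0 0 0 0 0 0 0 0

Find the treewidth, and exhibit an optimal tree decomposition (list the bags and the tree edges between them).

Treewidth 3.
One optimal decomposition is:
Bags: B1 = {4, 6, 8, 10}  B2 = {4, 5, 6, 10}  B3 = {5, 6, 7, 10}  B4 = {3, 5, 6, 7}  B5 = {3, 5, 7, 9}  B6 = {2, 3, 7, 9}  B7 = {0, 2, 3, 9}  B8 = {0, 1, 2, 9}  B9 = {0, 1, 2, 11}
Tree: B1–B2, B2–B3, B3–B4, B4–B5, B5–B6, B6–B7, B7–B8, B8–B9

The largest bag has 4 vertices, giving width 3; this decomposition certifies tw(G) ≤ 3. For the lower bound: the 4 vertex sets {4,8,10}, {6}, {5}, {2,3,7,9} are disjoint, each induces a connected subgraph, and every pair is joined by at least one edge of G. Contracting each set to a single vertex therefore yields K_{4} as a minor, and since treewidth is minor-monotone, tw(G) ≥ tw(K_{4}) = 3. Hence tw(G) = 3 exactly.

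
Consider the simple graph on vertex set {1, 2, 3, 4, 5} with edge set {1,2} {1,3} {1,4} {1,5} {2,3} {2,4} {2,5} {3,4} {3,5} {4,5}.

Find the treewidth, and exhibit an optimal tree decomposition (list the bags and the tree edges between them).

With just one bag of size 5, the width is 5 − 1 = 4, so tw(G) ≤ 4. On the other hand G contains the 5-clique {1, 2, 3, 4, 5}. A clique must lie in a single bag of any decomposition, so no decomposition can have width below 4. Combining the bounds, tw(G) = 4.

Treewidth 4.
One optimal decomposition is:
Bags: B1 = {1, 2, 3, 4, 5}
Tree: (single bag)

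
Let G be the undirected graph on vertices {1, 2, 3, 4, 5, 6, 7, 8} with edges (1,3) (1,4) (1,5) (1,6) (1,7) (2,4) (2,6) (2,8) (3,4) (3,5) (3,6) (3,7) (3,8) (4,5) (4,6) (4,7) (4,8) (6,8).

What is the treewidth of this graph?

A width-3 tree decomposition is:
Bags: B1 = {1, 3, 4, 6}  B2 = {3, 4, 6, 8}  B3 = {1, 3, 4, 5}  B4 = {1, 3, 4, 7}  B5 = {2, 4, 6, 8}
Tree: B1–B2, B1–B3, B3–B4, B2–B5
The largest bag has 4 vertices, giving width 3; this decomposition certifies tw(G) ≤ 3. For the lower bound, the 4 vertices {2, 4, 6, 8} are pairwise adjacent, and any tree decomposition puts a clique entirely inside one bag — forcing width ≥ 3. Hence tw(G) = 3 exactly.

3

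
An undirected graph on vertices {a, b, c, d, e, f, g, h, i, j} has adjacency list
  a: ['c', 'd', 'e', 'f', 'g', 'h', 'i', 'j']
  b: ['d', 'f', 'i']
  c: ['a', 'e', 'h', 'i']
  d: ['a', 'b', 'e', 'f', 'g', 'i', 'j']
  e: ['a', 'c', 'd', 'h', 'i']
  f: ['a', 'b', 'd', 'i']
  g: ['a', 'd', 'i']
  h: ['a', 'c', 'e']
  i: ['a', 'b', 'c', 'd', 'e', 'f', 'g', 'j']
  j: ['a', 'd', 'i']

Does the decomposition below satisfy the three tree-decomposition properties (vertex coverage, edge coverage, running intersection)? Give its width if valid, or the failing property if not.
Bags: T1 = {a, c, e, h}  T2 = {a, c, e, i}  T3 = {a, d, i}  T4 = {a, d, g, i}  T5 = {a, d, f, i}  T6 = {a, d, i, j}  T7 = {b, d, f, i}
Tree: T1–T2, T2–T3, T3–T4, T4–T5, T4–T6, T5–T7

A tree decomposition must satisfy three properties: every vertex lies in some bag; for every edge, both endpoints lie together in some bag; and for every vertex, the bags containing it form a connected subtree. Here edge (e,d) lies in no bag, so the decomposition is invalid.

No — edge (e,d) lies in no bag.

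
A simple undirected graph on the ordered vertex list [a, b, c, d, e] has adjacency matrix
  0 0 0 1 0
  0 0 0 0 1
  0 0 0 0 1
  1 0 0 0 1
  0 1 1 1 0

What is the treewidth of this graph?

1

A width-1 tree decomposition is:
Bags: B1 = {a, d}  B2 = {d, e}  B3 = {b, e}  B4 = {c, e}
Tree: B1–B2, B2–B3, B2–B4
Every bag has size at most 2, so the width is 2 − 1 = 1 and tw(G) ≤ 1. G has an edge, so its treewidth is at least 1. Hence tw(G) = 1 exactly.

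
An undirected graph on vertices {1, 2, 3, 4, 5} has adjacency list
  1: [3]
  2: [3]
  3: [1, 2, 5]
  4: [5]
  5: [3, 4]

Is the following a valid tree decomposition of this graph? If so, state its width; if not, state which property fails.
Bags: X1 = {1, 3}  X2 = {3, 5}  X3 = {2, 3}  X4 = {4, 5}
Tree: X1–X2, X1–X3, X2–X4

Yes; width 1.

Every vertex of G appears in some bag (union = {1, 2, 3, 4, 5}); every edge is covered by a bag; and for each vertex v the set of bags containing v is connected in the bag tree. The decomposition is therefore valid. The largest bag has 2 vertices, so the width is 1.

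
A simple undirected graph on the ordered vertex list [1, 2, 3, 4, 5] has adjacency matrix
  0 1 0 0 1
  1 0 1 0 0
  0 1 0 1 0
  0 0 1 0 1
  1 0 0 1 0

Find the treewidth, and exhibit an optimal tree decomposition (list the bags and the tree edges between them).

Treewidth 2.
Bags: B1 = {1, 4, 5}  B2 = {1, 3, 4}  B3 = {1, 2, 3}
Tree: B1–B2, B2–B3

Every bag has size at most 3, so the width is 3 − 1 = 2 and tw(G) ≤ 2. Since 1–5–4–3–2–1 is a cycle in G, G is not acyclic. Forests are exactly the graphs of treewidth ≤ 1, so tw(G) ≥ 2. The upper and lower bounds meet at 2, so that is the treewidth.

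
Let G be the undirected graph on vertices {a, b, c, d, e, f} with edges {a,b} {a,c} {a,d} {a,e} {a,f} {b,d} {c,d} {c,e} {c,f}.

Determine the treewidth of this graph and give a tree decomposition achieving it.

Every bag has size at most 3, so the width is 3 − 1 = 2 and tw(G) ≤ 2. Conversely, {a, c, d} is a clique of size 3, and the vertices of any clique must share a bag in every tree decomposition; so some bag has ≥ 3 vertices and tw(G) ≥ 2. The upper and lower bounds meet at 2, so that is the treewidth.

Treewidth 2.
Bags: B1 = {a, b, d}  B2 = {a, c, d}  B3 = {a, c, f}  B4 = {a, c, e}
Tree: B1–B2, B2–B3, B2–B4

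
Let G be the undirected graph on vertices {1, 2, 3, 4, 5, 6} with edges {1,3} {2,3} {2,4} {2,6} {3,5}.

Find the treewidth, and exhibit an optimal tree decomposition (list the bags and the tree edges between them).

Treewidth 1.
Bags: B1 = {2, 4}  B2 = {2, 6}  B3 = {2, 3}  B4 = {1, 3}  B5 = {3, 5}
Tree: B1–B2, B1–B3, B3–B4, B3–B5

The largest bag has 2 vertices, giving width 1; this decomposition certifies tw(G) ≤ 1. Any graph with an edge has treewidth ≥ 1, and G has the edge 4–2. Combining the bounds, tw(G) = 1.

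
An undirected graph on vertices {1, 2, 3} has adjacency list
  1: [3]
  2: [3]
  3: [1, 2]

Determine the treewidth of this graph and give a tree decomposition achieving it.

Every bag has size at most 2, so the width is 2 − 1 = 1 and tw(G) ≤ 1. G has an edge, so its treewidth is at least 1. Combining the bounds, tw(G) = 1.

Treewidth 1.
One optimal decomposition is:
Bags: B1 = {2, 3}  B2 = {1, 3}
Tree: B1–B2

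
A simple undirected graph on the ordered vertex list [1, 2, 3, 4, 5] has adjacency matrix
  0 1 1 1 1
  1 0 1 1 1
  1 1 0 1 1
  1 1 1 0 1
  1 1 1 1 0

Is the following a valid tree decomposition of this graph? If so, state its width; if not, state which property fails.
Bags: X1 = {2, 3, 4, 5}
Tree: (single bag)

No — vertex 1 appears in no bag.

A tree decomposition must satisfy three properties: every vertex lies in some bag; for every edge, both endpoints lie together in some bag; and for every vertex, the bags containing it form a connected subtree. Here vertex 1 appears in no bag, so the decomposition is invalid.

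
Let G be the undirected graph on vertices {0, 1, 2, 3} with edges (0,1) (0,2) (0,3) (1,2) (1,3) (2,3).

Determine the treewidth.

A width-3 tree decomposition is:
Bags: B1 = {0, 1, 2, 3}
Tree: (single bag)
With just one bag of size 4, the width is 4 − 1 = 3, so tw(G) ≤ 3. For the lower bound, the 4 vertices {0, 1, 2, 3} are pairwise adjacent, and any tree decomposition puts a clique entirely inside one bag — forcing width ≥ 3. Combining the bounds, tw(G) = 3.

3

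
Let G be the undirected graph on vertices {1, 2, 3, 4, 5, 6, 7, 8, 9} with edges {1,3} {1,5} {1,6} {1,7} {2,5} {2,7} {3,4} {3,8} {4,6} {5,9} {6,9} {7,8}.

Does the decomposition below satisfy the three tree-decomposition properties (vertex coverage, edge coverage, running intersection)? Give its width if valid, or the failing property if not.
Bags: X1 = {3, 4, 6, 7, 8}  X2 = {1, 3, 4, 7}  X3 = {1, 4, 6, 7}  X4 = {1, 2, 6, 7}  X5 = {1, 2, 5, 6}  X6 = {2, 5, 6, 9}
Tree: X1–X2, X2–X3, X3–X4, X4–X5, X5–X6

No — bags containing vertex 6 are not connected in the tree.

A tree decomposition must satisfy three properties: every vertex lies in some bag; for every edge, both endpoints lie together in some bag; and for every vertex, the bags containing it form a connected subtree. Here bags containing vertex 6 are not connected in the tree, so the decomposition is invalid.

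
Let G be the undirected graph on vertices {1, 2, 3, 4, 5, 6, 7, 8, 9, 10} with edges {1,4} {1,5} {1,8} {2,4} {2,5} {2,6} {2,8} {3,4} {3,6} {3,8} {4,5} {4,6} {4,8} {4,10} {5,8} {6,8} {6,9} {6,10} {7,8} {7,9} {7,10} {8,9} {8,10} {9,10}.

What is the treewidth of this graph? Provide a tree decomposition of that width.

Treewidth 3.
Bags: B1 = {2, 4, 6, 8}  B2 = {4, 6, 8, 10}  B3 = {3, 4, 6, 8}  B4 = {2, 4, 5, 8}  B5 = {1, 4, 5, 8}  B6 = {6, 8, 9, 10}  B7 = {7, 8, 9, 10}
Tree: B1–B2, B2–B3, B1–B4, B4–B5, B2–B6, B6–B7

Each bag holds 4 vertices, so the decomposition has width 3, which upper-bounds the treewidth. For the lower bound, the 4 vertices {6, 8, 9, 10} are pairwise adjacent, and any tree decomposition puts a clique entirely inside one bag — forcing width ≥ 3. Therefore the treewidth is 3.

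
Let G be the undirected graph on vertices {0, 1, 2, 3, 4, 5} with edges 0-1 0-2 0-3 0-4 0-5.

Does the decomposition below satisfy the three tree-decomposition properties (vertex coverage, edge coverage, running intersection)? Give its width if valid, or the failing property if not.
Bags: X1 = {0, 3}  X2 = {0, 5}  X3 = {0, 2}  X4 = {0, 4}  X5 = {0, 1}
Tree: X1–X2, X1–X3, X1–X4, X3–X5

Vertex coverage: the bags together contain {0, 1, 2, 3, 4, 5}, the full vertex set. Edge coverage: each edge of G has both endpoints in at least one bag. Running intersection: for every vertex, the bags containing it form a connected subtree. All three properties hold, so this is a valid tree decomposition of width max|bag| − 1 = 1, and hence tw(G) ≤ 1.

Yes; width 1.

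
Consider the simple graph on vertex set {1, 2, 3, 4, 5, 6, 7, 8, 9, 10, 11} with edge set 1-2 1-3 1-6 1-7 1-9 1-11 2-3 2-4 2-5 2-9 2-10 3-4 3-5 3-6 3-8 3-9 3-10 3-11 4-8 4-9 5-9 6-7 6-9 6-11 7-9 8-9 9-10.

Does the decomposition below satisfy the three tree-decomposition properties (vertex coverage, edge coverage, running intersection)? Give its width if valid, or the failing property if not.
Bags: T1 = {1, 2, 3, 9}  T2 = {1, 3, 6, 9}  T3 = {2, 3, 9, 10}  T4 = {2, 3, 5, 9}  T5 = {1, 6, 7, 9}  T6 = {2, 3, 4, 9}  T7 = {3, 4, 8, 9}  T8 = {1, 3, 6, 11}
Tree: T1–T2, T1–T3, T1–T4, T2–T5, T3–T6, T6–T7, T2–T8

Yes; width 3.

Checking the three conditions: (i) the bags cover all of {1, 2, 3, 4, 5, 6, 7, 8, 9, 10, 11}; (ii) for each edge, some bag contains both endpoints; (iii) the bags containing any fixed vertex form a subtree. All hold, so the decomposition is valid with width 4 − 1 = 3.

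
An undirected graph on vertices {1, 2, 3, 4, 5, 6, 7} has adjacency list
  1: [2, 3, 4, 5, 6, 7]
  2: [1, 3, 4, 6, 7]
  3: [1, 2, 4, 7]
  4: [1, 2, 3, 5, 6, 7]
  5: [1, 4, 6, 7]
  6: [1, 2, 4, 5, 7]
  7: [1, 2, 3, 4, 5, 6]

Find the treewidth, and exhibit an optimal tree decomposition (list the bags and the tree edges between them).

Treewidth 4.
Bags: B1 = {1, 4, 5, 6, 7}  B2 = {1, 2, 4, 6, 7}  B3 = {1, 2, 3, 4, 7}
Tree: B1–B2, B2–B3

Every bag has size at most 5, so the width is 5 − 1 = 4 and tw(G) ≤ 4. Conversely, {1, 2, 3, 4, 7} is a clique of size 5, and the vertices of any clique must share a bag in every tree decomposition; so some bag has ≥ 5 vertices and tw(G) ≥ 4. Hence tw(G) = 4 exactly.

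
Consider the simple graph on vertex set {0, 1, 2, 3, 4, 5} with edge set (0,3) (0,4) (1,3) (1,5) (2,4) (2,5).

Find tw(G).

A width-2 tree decomposition is:
Bags: B1 = {0, 1, 3}  B2 = {0, 1, 4}  B3 = {1, 2, 4}  B4 = {1, 2, 5}
Tree: B1–B2, B2–B3, B3–B4
The largest bag has 3 vertices, giving width 2; this decomposition certifies tw(G) ≤ 2. The edges 1–3–0–4–2–5–1 form a cycle, so G is not a tree and its treewidth is at least 2. Hence tw(G) = 2 exactly.

2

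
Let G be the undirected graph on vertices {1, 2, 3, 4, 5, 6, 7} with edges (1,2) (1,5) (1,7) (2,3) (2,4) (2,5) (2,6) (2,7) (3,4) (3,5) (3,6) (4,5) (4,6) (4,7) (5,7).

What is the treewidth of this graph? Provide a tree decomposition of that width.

The largest bag has 4 vertices, giving width 3; this decomposition certifies tw(G) ≤ 3. On the other hand G contains the 4-clique {1, 2, 5, 7}. A clique must lie in a single bag of any decomposition, so no decomposition can have width below 3. Therefore the treewidth is 3.

Treewidth 3.
Bags: B1 = {2, 4, 5, 7}  B2 = {1, 2, 5, 7}  B3 = {2, 3, 4, 5}  B4 = {2, 3, 4, 6}
Tree: B1–B2, B1–B3, B3–B4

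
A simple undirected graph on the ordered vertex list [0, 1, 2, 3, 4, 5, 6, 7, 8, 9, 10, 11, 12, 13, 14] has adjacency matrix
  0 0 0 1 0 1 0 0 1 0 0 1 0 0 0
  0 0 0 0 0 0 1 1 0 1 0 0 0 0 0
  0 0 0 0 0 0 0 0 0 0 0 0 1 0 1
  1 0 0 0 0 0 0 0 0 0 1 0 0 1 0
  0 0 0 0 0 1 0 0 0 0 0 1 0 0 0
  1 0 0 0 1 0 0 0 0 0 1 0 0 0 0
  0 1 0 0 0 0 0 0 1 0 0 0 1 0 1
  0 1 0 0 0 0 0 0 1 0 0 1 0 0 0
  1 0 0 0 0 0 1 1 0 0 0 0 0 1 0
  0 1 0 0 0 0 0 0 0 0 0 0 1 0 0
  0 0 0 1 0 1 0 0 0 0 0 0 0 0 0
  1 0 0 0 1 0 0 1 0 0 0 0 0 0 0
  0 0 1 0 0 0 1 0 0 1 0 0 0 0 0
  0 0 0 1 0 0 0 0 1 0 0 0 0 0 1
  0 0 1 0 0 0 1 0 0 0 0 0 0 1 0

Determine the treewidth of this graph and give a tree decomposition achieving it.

Each bag holds 4 vertices, so the decomposition has width 3, which upper-bounds the treewidth. For the lower bound: the 4 vertex sets {4,5,10}, {11}, {0}, {3,7,8,13} are disjoint, each induces a connected subgraph, and every pair is joined by at least one edge of G. Contracting each set to a single vertex therefore yields K_{4} as a minor, and since treewidth is minor-monotone, tw(G) ≥ tw(K_{4}) = 3. Combining the bounds, tw(G) = 3.

Treewidth 3.
Bags: B1 = {4, 5, 10, 11}  B2 = {0, 5, 10, 11}  B3 = {0, 3, 10, 11}  B4 = {0, 3, 7, 11}  B5 = {0, 3, 7, 8}  B6 = {3, 7, 8, 13}  B7 = {1, 7, 8, 13}  B8 = {1, 6, 8, 13}  B9 = {1, 6, 13, 14}  B10 = {1, 6, 9, 14}  B11 = {6, 9, 12, 14}  B12 = {2, 9, 12, 14}
Tree: B1–B2, B2–B3, B3–B4, B4–B5, B5–B6, B6–B7, B7–B8, B8–B9, B9–B10, B10–B11, B11–B12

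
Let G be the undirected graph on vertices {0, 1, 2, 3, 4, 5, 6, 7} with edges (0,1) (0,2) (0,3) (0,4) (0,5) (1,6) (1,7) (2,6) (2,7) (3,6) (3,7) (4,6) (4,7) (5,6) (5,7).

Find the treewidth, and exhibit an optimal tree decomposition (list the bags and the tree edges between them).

The largest bag has 4 vertices, giving width 3; this decomposition certifies tw(G) ≤ 3. For the lower bound: the 4 vertex sets {3,6}, {5,7}, {0}, {2} are disjoint, each induces a connected subgraph, and every pair is joined by at least one edge of G. Contracting each set to a single vertex therefore yields K_{4} as a minor, and since treewidth is minor-monotone, tw(G) ≥ tw(K_{4}) = 3. Combining the bounds, tw(G) = 3.

Treewidth 3.
One such decomposition:
Bags: B1 = {0, 3, 6, 7}  B2 = {0, 5, 6, 7}  B3 = {0, 2, 6, 7}  B4 = {0, 4, 6, 7}  B5 = {0, 1, 6, 7}
Tree: B1–B2, B2–B3, B3–B4, B4–B5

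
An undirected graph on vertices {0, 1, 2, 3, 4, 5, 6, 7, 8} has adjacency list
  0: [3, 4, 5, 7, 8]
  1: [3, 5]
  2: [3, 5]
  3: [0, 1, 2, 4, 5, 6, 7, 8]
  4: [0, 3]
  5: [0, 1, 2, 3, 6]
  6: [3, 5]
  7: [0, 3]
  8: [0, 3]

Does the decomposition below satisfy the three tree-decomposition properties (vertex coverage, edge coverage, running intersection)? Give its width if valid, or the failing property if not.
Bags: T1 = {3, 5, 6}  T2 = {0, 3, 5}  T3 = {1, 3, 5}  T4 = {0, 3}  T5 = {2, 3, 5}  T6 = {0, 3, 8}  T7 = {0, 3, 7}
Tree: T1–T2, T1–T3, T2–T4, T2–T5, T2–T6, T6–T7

No — vertex 4 appears in no bag.

A tree decomposition must satisfy three properties: every vertex lies in some bag; for every edge, both endpoints lie together in some bag; and for every vertex, the bags containing it form a connected subtree. Here vertex 4 appears in no bag, so the decomposition is invalid.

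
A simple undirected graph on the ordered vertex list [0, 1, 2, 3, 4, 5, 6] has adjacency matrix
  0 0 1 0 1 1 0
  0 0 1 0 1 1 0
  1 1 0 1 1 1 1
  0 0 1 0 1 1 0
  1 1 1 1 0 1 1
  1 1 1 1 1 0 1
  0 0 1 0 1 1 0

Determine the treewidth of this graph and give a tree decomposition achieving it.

Every bag has size at most 4, so the width is 4 − 1 = 3 and tw(G) ≤ 3. Conversely, {0, 2, 4, 5} is a clique of size 4, and the vertices of any clique must share a bag in every tree decomposition; so some bag has ≥ 4 vertices and tw(G) ≥ 3. Hence tw(G) = 3 exactly.

Treewidth 3.
Bags: B1 = {0, 2, 4, 5}  B2 = {2, 3, 4, 5}  B3 = {1, 2, 4, 5}  B4 = {2, 4, 5, 6}
Tree: B1–B2, B1–B3, B3–B4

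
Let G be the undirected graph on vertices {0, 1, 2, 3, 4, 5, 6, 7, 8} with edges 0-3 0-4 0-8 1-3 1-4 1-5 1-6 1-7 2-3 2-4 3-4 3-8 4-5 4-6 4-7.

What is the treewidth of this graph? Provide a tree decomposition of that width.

Each bag holds 3 vertices, so the decomposition has width 2, which upper-bounds the treewidth. For the lower bound, the 3 vertices {0, 3, 8} are pairwise adjacent, and any tree decomposition puts a clique entirely inside one bag — forcing width ≥ 2. Therefore the treewidth is 2.

Treewidth 2.
Bags: B1 = {0, 3, 4}  B2 = {2, 3, 4}  B3 = {1, 3, 4}  B4 = {1, 4, 5}  B5 = {1, 4, 6}  B6 = {0, 3, 8}  B7 = {1, 4, 7}
Tree: B1–B2, B2–B3, B3–B4, B4–B5, B1–B6, B3–B7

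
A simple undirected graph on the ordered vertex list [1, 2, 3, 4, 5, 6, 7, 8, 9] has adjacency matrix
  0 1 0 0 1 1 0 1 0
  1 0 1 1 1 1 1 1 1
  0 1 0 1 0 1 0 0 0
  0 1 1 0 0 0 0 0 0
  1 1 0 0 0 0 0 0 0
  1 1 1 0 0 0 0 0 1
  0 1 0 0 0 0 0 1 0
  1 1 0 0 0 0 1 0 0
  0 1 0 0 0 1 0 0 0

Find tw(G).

A width-2 tree decomposition is:
Bags: B1 = {1, 2, 6}  B2 = {2, 6, 9}  B3 = {2, 3, 6}  B4 = {1, 2, 8}  B5 = {2, 3, 4}  B6 = {1, 2, 5}  B7 = {2, 7, 8}
Tree: B1–B2, B1–B3, B1–B4, B3–B5, B1–B6, B4–B7
Every bag has size at most 3, so the width is 3 − 1 = 2 and tw(G) ≤ 2. On the other hand G contains the 3-clique {1, 2, 8}. A clique must lie in a single bag of any decomposition, so no decomposition can have width below 2. Therefore the treewidth is 2.

2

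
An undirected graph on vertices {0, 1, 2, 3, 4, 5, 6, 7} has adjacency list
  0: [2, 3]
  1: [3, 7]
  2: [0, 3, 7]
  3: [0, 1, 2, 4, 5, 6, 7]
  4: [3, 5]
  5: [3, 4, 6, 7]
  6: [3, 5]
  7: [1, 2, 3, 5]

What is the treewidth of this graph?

2

A width-2 tree decomposition is:
Bags: B1 = {1, 3, 7}  B2 = {2, 3, 7}  B3 = {3, 5, 7}  B4 = {0, 2, 3}  B5 = {3, 4, 5}  B6 = {3, 5, 6}
Tree: B1–B2, B2–B3, B2–B4, B3–B5, B5–B6
The largest bag has 3 vertices, giving width 2; this decomposition certifies tw(G) ≤ 2. Conversely, {0, 2, 3} is a clique of size 3, and the vertices of any clique must share a bag in every tree decomposition; so some bag has ≥ 3 vertices and tw(G) ≥ 2. Combining the bounds, tw(G) = 2.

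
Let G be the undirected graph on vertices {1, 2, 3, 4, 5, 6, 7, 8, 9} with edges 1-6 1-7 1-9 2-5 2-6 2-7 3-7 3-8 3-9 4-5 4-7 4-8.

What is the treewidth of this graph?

3

A width-3 tree decomposition is:
Bags: B1 = {3, 4, 5, 8}  B2 = {3, 4, 5, 7}  B3 = {2, 3, 5, 7}  B4 = {2, 3, 7, 9}  B5 = {1, 2, 7, 9}  B6 = {1, 2, 6, 9}
Tree: B1–B2, B2–B3, B3–B4, B4–B5, B5–B6
The largest bag has 4 vertices, giving width 3; this decomposition certifies tw(G) ≤ 3. For the lower bound: the 4 vertex sets {4,5,8}, {3}, {7}, {1,2,6,9} are disjoint, each induces a connected subgraph, and every pair is joined by at least one edge of G. Contracting each set to a single vertex therefore yields K_{4} as a minor, and since treewidth is minor-monotone, tw(G) ≥ tw(K_{4}) = 3. Combining the bounds, tw(G) = 3.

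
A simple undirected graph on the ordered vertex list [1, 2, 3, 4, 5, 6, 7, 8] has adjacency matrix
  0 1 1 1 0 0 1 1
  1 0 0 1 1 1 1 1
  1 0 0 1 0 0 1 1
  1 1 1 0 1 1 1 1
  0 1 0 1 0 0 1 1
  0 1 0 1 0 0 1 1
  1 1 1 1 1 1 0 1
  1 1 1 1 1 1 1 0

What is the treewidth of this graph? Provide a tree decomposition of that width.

Treewidth 4.
One such decomposition:
Bags: B1 = {1, 2, 4, 7, 8}  B2 = {2, 4, 5, 7, 8}  B3 = {2, 4, 6, 7, 8}  B4 = {1, 3, 4, 7, 8}
Tree: B1–B2, B1–B3, B1–B4

The largest bag has 5 vertices, giving width 4; this decomposition certifies tw(G) ≤ 4. On the other hand G contains the 5-clique {1, 2, 4, 7, 8}. A clique must lie in a single bag of any decomposition, so no decomposition can have width below 4. Therefore the treewidth is 4.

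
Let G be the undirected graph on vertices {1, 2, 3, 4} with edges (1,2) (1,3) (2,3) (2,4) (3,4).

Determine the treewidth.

2

A width-2 tree decomposition is:
Bags: B1 = {2, 3, 4}  B2 = {1, 2, 3}
Tree: B1–B2
The largest bag has 3 vertices, giving width 2; this decomposition certifies tw(G) ≤ 2. On the other hand G contains the 3-clique {1, 2, 3}. A clique must lie in a single bag of any decomposition, so no decomposition can have width below 2. Hence tw(G) = 2 exactly.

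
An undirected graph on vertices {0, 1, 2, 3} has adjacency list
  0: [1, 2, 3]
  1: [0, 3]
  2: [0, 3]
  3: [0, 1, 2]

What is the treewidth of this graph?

A width-2 tree decomposition is:
Bags: B1 = {0, 1, 3}  B2 = {0, 2, 3}
Tree: B1–B2
Each bag holds 3 vertices, so the decomposition has width 2, which upper-bounds the treewidth. Conversely, {0, 1, 3} is a clique of size 3, and the vertices of any clique must share a bag in every tree decomposition; so some bag has ≥ 3 vertices and tw(G) ≥ 2. The upper and lower bounds meet at 2, so that is the treewidth.

2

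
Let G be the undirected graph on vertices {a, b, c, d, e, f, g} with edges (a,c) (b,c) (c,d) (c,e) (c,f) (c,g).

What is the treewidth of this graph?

1

A width-1 tree decomposition is:
Bags: B1 = {c, g}  B2 = {c, d}  B3 = {c, f}  B4 = {a, c}  B5 = {c, e}  B6 = {b, c}
Tree: B1–B2, B1–B3, B3–B4, B2–B5, B5–B6
Each bag holds 2 vertices, so the decomposition has width 1, which upper-bounds the treewidth. Any graph with an edge has treewidth ≥ 1, and G has the edge g–c. Combining the bounds, tw(G) = 1.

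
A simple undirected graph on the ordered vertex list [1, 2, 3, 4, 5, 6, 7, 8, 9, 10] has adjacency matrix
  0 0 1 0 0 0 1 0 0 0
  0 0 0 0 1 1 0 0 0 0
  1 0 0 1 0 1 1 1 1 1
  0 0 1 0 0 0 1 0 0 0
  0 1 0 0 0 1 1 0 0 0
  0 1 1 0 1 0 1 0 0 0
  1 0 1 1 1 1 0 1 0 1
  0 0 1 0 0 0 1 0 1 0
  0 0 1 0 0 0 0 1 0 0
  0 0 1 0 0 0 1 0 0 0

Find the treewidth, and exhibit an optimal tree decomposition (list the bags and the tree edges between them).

Every bag has size at most 3, so the width is 3 − 1 = 2 and tw(G) ≤ 2. On the other hand G contains the 3-clique {2, 5, 6}. A clique must lie in a single bag of any decomposition, so no decomposition can have width below 2. Hence tw(G) = 2 exactly.

Treewidth 2.
Bags: B1 = {3, 6, 7}  B2 = {3, 7, 8}  B3 = {3, 7, 10}  B4 = {5, 6, 7}  B5 = {1, 3, 7}  B6 = {2, 5, 6}  B7 = {3, 4, 7}  B8 = {3, 8, 9}
Tree: B1–B2, B2–B3, B1–B4, B3–B5, B4–B6, B2–B7, B2–B8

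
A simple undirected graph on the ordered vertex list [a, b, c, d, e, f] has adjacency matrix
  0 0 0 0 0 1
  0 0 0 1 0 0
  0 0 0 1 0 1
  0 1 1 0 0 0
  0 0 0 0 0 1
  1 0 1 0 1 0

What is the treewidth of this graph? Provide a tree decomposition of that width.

Treewidth 1.
One such decomposition:
Bags: B1 = {c, f}  B2 = {e, f}  B3 = {a, f}  B4 = {c, d}  B5 = {b, d}
Tree: B1–B2, B1–B3, B1–B4, B4–B5

The largest bag has 2 vertices, giving width 1; this decomposition certifies tw(G) ≤ 1. G has an edge, so its treewidth is at least 1. Combining the bounds, tw(G) = 1.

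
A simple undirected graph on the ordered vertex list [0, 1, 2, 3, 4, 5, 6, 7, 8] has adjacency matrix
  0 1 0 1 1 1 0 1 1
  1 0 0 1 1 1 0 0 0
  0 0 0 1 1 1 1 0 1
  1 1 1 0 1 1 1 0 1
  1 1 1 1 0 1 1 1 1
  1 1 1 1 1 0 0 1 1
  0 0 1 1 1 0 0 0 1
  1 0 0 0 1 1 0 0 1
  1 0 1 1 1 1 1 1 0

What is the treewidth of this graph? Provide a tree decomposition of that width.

The largest bag has 5 vertices, giving width 4; this decomposition certifies tw(G) ≤ 4. On the other hand G contains the 5-clique {0, 3, 4, 5, 8}. A clique must lie in a single bag of any decomposition, so no decomposition can have width below 4. Hence tw(G) = 4 exactly.

Treewidth 4.
Bags: B1 = {0, 3, 4, 5, 8}  B2 = {0, 1, 3, 4, 5}  B3 = {2, 3, 4, 5, 8}  B4 = {0, 4, 5, 7, 8}  B5 = {2, 3, 4, 6, 8}
Tree: B1–B2, B1–B3, B1–B4, B3–B5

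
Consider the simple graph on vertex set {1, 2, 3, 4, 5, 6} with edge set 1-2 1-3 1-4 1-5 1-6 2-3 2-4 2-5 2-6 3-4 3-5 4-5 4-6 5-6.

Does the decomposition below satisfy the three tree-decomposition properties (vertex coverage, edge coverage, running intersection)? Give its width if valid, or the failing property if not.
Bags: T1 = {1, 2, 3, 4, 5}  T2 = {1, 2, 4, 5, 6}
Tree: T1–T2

Yes; width 4.

Every vertex of G appears in some bag (union = {1, 2, 3, 4, 5, 6}); every edge is covered by a bag; and for each vertex v the set of bags containing v is connected in the bag tree. The decomposition is therefore valid. The largest bag has 5 vertices, so the width is 4.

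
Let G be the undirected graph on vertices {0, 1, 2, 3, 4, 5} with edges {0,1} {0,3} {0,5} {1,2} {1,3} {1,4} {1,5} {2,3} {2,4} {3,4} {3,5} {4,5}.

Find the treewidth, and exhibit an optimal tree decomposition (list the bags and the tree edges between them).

Each bag holds 4 vertices, so the decomposition has width 3, which upper-bounds the treewidth. For the lower bound, the 4 vertices {0, 1, 3, 5} are pairwise adjacent, and any tree decomposition puts a clique entirely inside one bag — forcing width ≥ 3. Hence tw(G) = 3 exactly.

Treewidth 3.
Bags: B1 = {1, 3, 4, 5}  B2 = {0, 1, 3, 5}  B3 = {1, 2, 3, 4}
Tree: B1–B2, B1–B3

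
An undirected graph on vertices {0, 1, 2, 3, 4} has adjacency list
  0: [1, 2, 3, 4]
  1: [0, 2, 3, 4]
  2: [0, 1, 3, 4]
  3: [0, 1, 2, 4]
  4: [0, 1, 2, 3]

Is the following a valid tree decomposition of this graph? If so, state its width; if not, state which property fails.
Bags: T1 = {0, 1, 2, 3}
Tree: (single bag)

No — vertex 4 appears in no bag.

A tree decomposition must satisfy three properties: every vertex lies in some bag; for every edge, both endpoints lie together in some bag; and for every vertex, the bags containing it form a connected subtree. Here vertex 4 appears in no bag, so the decomposition is invalid.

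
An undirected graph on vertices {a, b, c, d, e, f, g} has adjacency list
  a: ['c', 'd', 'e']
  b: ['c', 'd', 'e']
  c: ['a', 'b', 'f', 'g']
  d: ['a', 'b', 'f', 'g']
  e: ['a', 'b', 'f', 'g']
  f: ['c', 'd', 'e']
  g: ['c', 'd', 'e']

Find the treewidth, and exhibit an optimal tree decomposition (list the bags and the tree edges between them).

Treewidth 3.
Bags: B1 = {a, c, d, e}  B2 = {c, d, e, f}  B3 = {c, d, e, g}  B4 = {b, c, d, e}
Tree: B1–B2, B2–B3, B3–B4

Each bag holds 4 vertices, so the decomposition has width 3, which upper-bounds the treewidth. For the lower bound: the 4 vertex sets {a,e}, {c,f}, {d}, {g} are disjoint, each induces a connected subgraph, and every pair is joined by at least one edge of G. Contracting each set to a single vertex therefore yields K_{4} as a minor, and since treewidth is minor-monotone, tw(G) ≥ tw(K_{4}) = 3. The upper and lower bounds meet at 3, so that is the treewidth.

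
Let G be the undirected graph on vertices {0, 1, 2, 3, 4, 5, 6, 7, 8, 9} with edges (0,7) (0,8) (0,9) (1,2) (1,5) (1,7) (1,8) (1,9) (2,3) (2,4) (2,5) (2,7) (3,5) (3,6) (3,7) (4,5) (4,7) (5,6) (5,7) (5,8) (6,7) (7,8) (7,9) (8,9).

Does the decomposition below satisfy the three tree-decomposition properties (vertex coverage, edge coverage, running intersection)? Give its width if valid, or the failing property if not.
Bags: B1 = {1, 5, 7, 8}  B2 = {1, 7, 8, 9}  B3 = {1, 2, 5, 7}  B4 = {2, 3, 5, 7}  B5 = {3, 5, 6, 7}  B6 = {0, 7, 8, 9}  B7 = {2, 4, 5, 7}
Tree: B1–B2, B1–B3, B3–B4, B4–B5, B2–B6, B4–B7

Vertex coverage: the bags together contain {0, 1, 2, 3, 4, 5, 6, 7, 8, 9}, the full vertex set. Edge coverage: each edge of G has both endpoints in at least one bag. Running intersection: for every vertex, the bags containing it form a connected subtree. All three properties hold, so this is a valid tree decomposition of width max|bag| − 1 = 3, and hence tw(G) ≤ 3.

Yes; width 3.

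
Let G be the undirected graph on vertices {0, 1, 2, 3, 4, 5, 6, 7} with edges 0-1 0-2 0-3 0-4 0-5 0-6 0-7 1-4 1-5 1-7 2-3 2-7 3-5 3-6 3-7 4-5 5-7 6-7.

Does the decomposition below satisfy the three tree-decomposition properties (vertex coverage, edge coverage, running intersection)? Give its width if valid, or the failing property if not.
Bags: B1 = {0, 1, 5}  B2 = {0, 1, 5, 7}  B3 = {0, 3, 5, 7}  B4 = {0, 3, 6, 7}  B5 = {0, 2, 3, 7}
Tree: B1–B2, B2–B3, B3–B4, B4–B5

No — vertex 4 appears in no bag.

A tree decomposition must satisfy three properties: every vertex lies in some bag; for every edge, both endpoints lie together in some bag; and for every vertex, the bags containing it form a connected subtree. Here vertex 4 appears in no bag, so the decomposition is invalid.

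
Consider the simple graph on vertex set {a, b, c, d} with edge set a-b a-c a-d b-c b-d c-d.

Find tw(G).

3

A width-3 tree decomposition is:
Bags: B1 = {a, b, c, d}
Tree: (single bag)
A single bag containing all 4 vertices is trivially a valid decomposition of width 3. For the lower bound, the 4 vertices {a, b, c, d} are pairwise adjacent, and any tree decomposition puts a clique entirely inside one bag — forcing width ≥ 3. The upper and lower bounds meet at 3, so that is the treewidth.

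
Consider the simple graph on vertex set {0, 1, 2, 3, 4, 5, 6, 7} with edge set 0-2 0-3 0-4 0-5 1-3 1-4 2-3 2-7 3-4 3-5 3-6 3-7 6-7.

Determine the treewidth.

A width-2 tree decomposition is:
Bags: B1 = {0, 2, 3}  B2 = {2, 3, 7}  B3 = {0, 3, 4}  B4 = {0, 3, 5}  B5 = {3, 6, 7}  B6 = {1, 3, 4}
Tree: B1–B2, B1–B3, B3–B4, B2–B5, B3–B6
Every bag has size at most 3, so the width is 3 − 1 = 2 and tw(G) ≤ 2. For the lower bound, the 3 vertices {0, 2, 3} are pairwise adjacent, and any tree decomposition puts a clique entirely inside one bag — forcing width ≥ 2. Hence tw(G) = 2 exactly.

2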